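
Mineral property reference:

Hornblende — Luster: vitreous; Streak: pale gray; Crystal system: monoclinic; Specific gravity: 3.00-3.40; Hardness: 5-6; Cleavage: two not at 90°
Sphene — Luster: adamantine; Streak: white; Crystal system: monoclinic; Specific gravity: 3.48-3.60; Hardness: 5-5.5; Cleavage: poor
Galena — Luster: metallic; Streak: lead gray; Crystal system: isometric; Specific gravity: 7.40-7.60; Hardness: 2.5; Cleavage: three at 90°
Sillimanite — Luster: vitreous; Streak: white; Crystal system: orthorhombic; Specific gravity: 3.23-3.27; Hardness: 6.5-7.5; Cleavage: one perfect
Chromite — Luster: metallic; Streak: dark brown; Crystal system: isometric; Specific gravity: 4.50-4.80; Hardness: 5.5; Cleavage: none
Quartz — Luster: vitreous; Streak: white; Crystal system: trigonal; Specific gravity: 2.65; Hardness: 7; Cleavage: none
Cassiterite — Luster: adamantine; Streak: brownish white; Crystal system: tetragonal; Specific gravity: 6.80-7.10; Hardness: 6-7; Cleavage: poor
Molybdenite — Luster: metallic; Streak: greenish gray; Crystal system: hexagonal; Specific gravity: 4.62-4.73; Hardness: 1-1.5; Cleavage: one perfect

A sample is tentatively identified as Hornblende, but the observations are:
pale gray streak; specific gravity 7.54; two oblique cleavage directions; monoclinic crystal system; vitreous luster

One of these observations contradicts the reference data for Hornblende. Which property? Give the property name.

specific gravity

Pale gray streak: Hornblende has pale gray streak — within range.
Specific gravity 7.54: Hornblende has SG 3.00-3.40 — outside the reference range.
Two oblique cleavage directions: Hornblende has cleavage two not at 90° — within range.
Monoclinic crystal system: Hornblende has monoclinic system — within range.
Vitreous luster: Hornblende has vitreous luster — within range.
The specific gravity is the one property that does not fit.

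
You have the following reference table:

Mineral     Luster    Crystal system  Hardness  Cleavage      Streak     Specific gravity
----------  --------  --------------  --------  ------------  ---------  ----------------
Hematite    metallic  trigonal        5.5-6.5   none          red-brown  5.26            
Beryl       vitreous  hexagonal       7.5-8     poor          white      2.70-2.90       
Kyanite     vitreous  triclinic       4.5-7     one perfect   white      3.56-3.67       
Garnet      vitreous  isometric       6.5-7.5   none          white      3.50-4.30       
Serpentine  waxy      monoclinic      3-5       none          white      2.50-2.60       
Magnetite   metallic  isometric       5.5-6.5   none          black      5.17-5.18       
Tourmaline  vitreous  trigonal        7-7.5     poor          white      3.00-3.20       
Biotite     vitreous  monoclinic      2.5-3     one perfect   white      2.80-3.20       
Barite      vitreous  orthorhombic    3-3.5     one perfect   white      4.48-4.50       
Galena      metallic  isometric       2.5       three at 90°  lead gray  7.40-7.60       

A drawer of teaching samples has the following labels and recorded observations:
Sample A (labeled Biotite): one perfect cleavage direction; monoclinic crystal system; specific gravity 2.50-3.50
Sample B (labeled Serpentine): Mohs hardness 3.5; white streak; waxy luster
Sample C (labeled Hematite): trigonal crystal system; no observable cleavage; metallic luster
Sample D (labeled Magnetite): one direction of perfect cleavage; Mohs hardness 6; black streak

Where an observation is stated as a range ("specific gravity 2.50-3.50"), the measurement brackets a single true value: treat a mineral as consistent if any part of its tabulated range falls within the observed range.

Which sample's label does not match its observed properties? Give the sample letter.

D

Sample A: all recorded properties match Biotite.
Sample B: all recorded properties match Serpentine.
Sample C: all recorded properties match Hematite.
Sample D: Magnetite has cleavage none, but the record shows one direction of perfect cleavage — this label is wrong.
Sample D is the mislabeled one.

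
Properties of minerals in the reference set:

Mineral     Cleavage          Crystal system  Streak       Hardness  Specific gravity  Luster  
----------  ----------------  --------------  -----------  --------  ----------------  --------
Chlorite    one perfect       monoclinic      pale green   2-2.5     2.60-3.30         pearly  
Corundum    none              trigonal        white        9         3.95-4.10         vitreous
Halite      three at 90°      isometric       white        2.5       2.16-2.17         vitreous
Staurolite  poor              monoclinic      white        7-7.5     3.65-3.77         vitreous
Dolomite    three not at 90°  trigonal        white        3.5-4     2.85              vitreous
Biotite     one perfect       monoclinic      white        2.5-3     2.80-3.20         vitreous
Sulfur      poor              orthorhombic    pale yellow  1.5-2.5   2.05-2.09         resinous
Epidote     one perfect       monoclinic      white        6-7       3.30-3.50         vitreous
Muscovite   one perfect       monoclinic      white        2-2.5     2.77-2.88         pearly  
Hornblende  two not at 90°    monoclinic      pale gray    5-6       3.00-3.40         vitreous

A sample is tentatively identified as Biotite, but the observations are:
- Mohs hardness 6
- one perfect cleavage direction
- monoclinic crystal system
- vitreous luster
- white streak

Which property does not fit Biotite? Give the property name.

Mohs hardness 6: Biotite has hardness 2.5-3 — does not match.
One perfect cleavage direction: Biotite has cleavage one perfect — consistent.
Monoclinic crystal system: Biotite has monoclinic system — consistent.
Vitreous luster: Biotite has vitreous luster — consistent.
White streak: Biotite has white streak — consistent.
The hardness is the one property that does not fit.

hardness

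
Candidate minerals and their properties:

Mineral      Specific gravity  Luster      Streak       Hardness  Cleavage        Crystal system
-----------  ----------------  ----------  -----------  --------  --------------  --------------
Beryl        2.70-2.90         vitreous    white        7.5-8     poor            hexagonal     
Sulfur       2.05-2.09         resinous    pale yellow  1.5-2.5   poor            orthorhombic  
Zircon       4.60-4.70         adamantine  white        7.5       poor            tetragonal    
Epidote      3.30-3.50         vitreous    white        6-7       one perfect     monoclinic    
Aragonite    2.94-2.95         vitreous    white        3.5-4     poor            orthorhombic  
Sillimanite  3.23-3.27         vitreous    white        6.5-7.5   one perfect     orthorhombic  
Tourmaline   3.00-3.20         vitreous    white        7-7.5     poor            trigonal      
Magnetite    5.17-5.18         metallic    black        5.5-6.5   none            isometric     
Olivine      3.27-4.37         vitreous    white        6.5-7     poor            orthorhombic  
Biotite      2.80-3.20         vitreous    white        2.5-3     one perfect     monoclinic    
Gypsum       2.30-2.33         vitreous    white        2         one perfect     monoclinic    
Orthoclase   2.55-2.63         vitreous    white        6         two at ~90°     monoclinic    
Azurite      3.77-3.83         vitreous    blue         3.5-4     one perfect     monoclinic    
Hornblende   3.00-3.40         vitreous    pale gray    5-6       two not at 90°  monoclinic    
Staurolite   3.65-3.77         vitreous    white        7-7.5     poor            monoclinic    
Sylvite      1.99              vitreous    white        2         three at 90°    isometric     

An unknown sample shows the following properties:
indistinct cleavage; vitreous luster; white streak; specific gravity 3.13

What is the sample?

Tourmaline

Indistinct cleavage — narrows the field to Beryl, Sulfur, Zircon, Aragonite, Tourmaline, Olivine, Staurolite.
Vitreous luster rules out Sulfur, Zircon.
White streak — all remaining candidates fit.
Specific gravity 3.13 — narrows the field to Tourmaline.
Tourmaline is the sole remaining match.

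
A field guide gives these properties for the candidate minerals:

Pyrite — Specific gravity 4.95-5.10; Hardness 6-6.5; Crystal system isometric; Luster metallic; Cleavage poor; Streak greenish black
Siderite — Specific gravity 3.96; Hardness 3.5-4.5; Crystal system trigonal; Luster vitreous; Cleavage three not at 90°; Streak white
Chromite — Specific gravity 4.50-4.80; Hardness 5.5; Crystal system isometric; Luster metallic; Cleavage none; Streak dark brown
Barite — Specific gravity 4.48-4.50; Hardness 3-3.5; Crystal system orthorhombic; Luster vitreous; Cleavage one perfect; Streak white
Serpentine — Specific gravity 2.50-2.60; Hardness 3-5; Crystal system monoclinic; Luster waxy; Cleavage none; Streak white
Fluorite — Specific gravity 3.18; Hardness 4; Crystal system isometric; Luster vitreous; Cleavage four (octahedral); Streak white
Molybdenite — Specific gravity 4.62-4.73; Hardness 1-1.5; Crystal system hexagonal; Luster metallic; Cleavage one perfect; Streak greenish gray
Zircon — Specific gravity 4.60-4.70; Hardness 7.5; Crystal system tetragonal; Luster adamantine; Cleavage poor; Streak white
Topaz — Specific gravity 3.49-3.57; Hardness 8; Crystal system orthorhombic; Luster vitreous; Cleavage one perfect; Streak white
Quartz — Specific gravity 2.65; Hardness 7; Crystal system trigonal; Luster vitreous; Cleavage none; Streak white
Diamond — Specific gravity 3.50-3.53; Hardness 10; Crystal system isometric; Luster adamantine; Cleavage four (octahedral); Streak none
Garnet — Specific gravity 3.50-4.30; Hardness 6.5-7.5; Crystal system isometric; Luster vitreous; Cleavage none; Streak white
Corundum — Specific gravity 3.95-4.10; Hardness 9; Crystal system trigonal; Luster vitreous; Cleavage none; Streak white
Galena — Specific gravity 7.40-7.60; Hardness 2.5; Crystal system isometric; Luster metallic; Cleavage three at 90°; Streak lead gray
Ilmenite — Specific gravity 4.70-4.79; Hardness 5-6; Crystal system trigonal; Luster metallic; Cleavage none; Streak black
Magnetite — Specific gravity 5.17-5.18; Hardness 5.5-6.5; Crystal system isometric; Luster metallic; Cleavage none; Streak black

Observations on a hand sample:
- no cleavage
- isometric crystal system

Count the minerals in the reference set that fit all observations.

3

No cleavage: Chromite, Serpentine, Quartz, Garnet, Corundum, Ilmenite, Magnetite remain.
Isometric crystal system: Chromite, Garnet, Magnetite remain.
The minerals that satisfy all observations are Chromite, Garnet, Magnetite.
That is 3 minerals.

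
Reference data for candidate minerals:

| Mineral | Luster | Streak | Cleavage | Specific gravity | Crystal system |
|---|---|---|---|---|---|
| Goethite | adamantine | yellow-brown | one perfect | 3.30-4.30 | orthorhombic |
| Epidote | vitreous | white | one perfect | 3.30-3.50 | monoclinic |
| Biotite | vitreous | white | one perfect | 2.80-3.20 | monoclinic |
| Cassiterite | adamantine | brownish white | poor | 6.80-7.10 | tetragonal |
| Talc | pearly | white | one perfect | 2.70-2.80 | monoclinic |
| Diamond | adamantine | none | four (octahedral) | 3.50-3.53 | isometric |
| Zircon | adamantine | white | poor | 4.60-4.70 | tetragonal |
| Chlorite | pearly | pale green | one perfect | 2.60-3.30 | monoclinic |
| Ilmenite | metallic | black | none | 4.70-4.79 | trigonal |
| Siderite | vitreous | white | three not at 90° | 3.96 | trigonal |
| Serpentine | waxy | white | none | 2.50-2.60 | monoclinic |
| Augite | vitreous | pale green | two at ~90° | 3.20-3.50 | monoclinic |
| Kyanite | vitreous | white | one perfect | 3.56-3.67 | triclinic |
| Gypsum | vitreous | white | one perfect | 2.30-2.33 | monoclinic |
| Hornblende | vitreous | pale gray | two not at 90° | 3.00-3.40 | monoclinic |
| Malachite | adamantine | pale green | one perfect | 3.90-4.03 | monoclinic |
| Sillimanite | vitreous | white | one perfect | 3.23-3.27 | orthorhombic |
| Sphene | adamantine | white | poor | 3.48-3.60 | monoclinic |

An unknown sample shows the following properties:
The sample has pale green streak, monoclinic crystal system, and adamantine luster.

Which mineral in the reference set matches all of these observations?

Malachite

Pale green streak: only Chlorite, Augite, Malachite remain.
Monoclinic crystal system: all remaining candidates fit.
Adamantine luster: only Malachite remains.
The only mineral consistent with every observation is Malachite.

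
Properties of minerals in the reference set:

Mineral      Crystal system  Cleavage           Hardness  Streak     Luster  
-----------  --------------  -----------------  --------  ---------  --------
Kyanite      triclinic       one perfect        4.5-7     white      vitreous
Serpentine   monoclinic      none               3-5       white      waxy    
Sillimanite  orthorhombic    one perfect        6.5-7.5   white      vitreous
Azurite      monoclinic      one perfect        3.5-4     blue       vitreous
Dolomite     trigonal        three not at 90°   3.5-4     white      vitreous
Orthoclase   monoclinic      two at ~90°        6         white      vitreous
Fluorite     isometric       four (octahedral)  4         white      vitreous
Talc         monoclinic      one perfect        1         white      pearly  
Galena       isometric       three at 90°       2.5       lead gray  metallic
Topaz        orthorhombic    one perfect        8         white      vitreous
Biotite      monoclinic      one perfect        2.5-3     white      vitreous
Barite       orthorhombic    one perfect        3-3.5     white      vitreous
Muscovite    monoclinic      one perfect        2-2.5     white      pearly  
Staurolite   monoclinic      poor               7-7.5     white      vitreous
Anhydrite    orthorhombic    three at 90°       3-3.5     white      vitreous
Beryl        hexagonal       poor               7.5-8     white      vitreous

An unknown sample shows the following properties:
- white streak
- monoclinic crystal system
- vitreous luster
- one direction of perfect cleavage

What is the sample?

Biotite

White streak rules out Azurite, Galena.
Monoclinic crystal system: narrows the field to Serpentine, Orthoclase, Talc, Biotite, Muscovite, Staurolite.
Vitreous luster excludes Serpentine, Talc, Muscovite.
One direction of perfect cleavage: only Biotite remains.
The only mineral consistent with every observation is Biotite.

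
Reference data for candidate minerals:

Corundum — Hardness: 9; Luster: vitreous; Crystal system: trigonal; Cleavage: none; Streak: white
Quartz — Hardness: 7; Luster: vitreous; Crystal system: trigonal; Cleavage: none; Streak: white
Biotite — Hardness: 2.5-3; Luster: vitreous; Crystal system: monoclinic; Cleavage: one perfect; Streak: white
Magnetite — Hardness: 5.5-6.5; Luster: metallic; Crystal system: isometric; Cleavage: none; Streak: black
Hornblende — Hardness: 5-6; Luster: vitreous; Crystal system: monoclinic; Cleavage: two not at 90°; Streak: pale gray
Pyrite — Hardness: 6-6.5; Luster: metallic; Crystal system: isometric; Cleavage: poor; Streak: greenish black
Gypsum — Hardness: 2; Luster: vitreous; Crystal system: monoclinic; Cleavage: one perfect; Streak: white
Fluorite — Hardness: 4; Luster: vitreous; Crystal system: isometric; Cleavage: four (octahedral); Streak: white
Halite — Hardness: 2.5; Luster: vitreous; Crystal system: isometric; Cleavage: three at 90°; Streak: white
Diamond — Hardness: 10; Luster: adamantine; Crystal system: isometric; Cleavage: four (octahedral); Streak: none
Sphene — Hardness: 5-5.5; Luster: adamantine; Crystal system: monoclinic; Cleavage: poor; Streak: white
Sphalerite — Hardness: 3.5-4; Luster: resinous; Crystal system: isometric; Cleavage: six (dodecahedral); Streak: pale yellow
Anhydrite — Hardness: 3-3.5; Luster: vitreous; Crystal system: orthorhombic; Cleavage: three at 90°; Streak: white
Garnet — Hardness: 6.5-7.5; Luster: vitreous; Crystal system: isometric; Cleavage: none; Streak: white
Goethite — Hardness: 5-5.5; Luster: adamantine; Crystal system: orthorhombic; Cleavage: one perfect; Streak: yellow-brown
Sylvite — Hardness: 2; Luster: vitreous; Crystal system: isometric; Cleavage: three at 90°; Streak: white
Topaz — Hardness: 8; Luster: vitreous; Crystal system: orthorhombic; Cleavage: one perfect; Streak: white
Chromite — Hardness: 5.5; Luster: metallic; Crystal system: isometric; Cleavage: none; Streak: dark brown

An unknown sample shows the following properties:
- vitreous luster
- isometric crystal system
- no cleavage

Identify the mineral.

Garnet

Vitreous luster — narrows the field to Corundum, Quartz, Biotite, Hornblende, Gypsum, Fluorite, Halite, Anhydrite, Garnet, Sylvite, Topaz.
Isometric crystal system — Fluorite, Halite, Garnet, Sylvite remain.
No cleavage — leaves Garnet.
The only mineral consistent with every observation is Garnet.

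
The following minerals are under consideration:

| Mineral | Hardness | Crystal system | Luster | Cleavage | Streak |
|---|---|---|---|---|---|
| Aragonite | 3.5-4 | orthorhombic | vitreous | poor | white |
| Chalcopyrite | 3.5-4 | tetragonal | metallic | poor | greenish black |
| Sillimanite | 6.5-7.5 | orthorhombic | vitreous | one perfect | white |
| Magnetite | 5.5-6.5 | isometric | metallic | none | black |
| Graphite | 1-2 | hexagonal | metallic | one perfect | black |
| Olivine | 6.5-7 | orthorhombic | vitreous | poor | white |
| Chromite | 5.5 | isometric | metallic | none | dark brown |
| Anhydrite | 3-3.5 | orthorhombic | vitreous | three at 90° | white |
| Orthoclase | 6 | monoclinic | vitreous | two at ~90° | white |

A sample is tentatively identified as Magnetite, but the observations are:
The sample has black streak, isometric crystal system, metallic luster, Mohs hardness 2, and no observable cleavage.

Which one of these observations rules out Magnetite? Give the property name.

hardness

Black streak: Magnetite has black streak — agrees.
Isometric crystal system: Magnetite has isometric system — agrees.
Metallic luster: Magnetite has metallic luster — agrees.
Mohs hardness 2: Magnetite has hardness 5.5-6.5 — inconsistent.
No observable cleavage: Magnetite has cleavage none — agrees.
The hardness is the one property that does not fit.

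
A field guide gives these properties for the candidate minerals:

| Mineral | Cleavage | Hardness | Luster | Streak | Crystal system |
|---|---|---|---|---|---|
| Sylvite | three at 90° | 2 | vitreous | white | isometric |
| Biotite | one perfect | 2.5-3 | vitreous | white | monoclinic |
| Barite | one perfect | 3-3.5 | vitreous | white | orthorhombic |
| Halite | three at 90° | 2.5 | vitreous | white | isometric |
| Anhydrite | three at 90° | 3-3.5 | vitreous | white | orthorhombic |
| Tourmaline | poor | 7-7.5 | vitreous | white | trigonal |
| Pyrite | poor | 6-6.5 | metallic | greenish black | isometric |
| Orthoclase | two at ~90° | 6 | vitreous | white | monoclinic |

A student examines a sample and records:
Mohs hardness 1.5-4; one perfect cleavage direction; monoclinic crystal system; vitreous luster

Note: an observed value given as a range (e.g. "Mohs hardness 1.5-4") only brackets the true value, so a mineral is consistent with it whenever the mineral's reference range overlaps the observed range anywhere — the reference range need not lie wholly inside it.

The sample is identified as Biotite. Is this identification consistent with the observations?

Mohs hardness 1.5-4 — matches Biotite (hardness 2.5-3).
One perfect cleavage direction — matches Biotite (cleavage one perfect).
Monoclinic crystal system — matches Biotite (monoclinic system).
Vitreous luster — matches Biotite (vitreous luster).
All observations are consistent with the tabulated values for Biotite.

Yes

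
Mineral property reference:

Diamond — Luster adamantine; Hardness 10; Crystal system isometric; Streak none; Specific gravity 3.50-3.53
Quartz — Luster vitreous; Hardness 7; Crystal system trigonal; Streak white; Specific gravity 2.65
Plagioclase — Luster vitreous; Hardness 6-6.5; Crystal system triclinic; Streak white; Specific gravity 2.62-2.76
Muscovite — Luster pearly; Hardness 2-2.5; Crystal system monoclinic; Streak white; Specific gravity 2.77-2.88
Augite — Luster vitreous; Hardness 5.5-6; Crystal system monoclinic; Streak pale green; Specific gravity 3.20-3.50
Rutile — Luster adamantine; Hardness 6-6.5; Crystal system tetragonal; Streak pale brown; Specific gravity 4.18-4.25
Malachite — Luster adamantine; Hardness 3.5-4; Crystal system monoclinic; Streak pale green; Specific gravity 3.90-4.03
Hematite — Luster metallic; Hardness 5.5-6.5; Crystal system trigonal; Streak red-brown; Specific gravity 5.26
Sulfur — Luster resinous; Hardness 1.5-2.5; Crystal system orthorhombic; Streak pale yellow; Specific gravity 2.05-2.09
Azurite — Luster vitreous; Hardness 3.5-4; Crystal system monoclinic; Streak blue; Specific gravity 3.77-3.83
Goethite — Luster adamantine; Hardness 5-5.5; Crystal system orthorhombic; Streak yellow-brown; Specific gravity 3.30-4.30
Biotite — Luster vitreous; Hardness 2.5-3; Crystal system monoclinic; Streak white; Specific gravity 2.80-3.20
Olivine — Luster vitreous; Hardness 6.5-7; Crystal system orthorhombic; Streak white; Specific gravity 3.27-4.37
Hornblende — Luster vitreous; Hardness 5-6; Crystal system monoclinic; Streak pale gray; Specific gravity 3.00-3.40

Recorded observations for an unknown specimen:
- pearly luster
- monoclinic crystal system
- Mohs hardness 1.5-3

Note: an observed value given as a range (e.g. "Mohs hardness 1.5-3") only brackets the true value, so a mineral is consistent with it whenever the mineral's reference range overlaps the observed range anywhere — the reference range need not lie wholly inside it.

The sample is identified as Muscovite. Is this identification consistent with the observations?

Consistent

Pearly luster — fits Muscovite (pearly luster).
Monoclinic crystal system — fits Muscovite (monoclinic system).
Mohs hardness 1.5-3 — fits Muscovite (hardness 2-2.5).
Nothing contradicts Muscovite.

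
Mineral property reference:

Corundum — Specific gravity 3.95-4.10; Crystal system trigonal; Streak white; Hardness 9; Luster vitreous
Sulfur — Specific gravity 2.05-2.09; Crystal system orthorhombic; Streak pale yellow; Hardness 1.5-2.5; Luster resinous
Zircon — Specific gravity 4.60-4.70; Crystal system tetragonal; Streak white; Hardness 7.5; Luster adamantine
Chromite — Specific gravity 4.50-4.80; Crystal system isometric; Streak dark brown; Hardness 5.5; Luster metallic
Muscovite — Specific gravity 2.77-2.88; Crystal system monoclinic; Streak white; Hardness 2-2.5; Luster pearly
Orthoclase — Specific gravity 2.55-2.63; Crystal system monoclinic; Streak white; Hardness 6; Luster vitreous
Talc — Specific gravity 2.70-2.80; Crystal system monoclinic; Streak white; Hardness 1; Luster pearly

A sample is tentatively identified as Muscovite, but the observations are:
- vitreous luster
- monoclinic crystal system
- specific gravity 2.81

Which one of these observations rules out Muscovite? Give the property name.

luster

Vitreous luster: Muscovite has pearly luster — does not match.
Monoclinic crystal system: Muscovite has monoclinic system — matches.
Specific gravity 2.81: Muscovite has SG 2.77-2.88 — matches.
The luster is the one property that does not fit.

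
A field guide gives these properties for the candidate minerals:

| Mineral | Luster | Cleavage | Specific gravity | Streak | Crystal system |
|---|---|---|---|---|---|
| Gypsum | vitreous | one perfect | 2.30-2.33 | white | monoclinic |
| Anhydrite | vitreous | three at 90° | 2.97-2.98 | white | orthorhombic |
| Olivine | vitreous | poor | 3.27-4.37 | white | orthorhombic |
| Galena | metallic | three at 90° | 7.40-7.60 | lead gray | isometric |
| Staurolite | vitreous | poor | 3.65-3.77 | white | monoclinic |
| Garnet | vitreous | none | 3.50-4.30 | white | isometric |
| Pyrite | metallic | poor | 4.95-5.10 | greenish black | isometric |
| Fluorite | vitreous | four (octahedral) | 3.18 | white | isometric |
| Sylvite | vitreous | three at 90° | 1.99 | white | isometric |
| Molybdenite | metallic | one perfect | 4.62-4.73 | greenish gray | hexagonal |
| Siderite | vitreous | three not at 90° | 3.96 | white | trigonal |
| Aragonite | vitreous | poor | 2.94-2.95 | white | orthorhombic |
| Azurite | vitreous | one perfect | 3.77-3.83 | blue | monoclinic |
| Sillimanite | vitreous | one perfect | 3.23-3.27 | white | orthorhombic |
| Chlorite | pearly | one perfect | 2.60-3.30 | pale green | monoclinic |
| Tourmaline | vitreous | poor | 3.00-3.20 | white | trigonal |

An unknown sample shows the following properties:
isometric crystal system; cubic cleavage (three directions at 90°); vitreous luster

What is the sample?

Sylvite

Isometric crystal system — Galena, Garnet, Pyrite, Fluorite, Sylvite remain.
Cubic cleavage (three directions at 90°) — narrows the field to Galena, Sylvite.
Vitreous luster rules out Galena.
Sylvite is the sole remaining match.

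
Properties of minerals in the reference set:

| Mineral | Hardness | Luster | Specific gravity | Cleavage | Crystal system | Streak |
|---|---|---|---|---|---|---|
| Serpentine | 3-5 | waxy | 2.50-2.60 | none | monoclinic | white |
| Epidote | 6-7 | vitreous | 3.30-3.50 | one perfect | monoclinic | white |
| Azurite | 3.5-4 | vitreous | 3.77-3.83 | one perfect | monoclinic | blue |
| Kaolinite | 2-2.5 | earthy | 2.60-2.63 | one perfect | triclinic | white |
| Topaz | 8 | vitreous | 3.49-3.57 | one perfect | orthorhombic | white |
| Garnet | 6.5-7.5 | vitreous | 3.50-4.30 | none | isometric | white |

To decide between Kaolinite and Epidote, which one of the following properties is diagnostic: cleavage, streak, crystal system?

crystal system

Cleavage: both one perfect — identical.
Streak: both white — identical.
Crystal system: Kaolinite triclinic, Epidote monoclinic — distinct.
Of the listed properties, crystal system is the one that separates them.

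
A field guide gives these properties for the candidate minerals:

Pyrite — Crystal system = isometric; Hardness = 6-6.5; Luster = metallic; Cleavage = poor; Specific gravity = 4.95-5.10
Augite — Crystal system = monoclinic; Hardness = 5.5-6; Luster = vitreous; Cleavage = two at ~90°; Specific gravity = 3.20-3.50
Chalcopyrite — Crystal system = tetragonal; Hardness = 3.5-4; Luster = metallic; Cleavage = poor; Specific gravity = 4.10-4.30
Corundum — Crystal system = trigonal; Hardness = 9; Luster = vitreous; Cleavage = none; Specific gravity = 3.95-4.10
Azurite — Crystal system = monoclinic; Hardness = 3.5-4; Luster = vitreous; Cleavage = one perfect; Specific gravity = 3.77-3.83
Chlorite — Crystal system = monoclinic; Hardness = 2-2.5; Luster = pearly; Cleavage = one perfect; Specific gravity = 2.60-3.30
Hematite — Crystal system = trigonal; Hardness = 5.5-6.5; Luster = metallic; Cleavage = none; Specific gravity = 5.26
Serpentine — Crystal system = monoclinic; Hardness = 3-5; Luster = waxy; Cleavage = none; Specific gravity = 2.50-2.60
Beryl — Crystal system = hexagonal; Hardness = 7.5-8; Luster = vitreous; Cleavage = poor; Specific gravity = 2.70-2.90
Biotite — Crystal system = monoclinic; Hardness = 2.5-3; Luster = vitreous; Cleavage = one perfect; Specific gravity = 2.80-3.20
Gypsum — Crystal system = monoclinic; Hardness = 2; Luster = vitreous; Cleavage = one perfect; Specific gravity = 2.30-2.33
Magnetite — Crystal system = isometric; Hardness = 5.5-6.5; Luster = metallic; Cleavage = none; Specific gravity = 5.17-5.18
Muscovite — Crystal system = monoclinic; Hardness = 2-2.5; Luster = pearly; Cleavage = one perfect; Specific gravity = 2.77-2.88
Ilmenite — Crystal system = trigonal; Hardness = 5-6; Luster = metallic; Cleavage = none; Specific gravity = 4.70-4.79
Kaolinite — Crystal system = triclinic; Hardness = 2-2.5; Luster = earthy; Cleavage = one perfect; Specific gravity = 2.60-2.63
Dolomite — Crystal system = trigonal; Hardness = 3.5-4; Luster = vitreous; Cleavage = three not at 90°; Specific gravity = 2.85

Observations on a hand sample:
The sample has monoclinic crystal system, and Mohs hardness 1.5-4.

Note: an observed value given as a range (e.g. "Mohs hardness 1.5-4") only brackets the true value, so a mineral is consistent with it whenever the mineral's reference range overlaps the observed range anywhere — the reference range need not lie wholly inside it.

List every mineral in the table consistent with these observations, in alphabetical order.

Azurite, Biotite, Chlorite, Gypsum, Muscovite, Serpentine

Monoclinic crystal system — Augite, Azurite, Chlorite, Serpentine, Biotite, Gypsum, Muscovite remain.
Mohs hardness 1.5-4 eliminates Augite.
The minerals that satisfy all observations are Azurite, Biotite, Chlorite, Gypsum, Muscovite, Serpentine.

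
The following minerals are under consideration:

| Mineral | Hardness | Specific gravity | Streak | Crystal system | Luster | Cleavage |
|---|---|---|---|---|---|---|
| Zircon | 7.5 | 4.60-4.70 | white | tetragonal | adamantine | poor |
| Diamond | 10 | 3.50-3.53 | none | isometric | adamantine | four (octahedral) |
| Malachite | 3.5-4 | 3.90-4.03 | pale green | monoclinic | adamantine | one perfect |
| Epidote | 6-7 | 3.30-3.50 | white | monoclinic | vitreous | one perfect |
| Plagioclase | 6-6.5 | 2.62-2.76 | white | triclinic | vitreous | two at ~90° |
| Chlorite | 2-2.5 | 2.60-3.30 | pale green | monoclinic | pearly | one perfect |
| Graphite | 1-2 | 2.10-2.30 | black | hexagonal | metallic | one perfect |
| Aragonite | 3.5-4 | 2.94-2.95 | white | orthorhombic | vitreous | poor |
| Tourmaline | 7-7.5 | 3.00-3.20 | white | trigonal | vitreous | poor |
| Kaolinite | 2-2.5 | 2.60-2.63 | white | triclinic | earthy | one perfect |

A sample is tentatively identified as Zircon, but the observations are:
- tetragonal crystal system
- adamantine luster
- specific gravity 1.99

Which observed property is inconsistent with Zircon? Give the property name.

Tetragonal crystal system: Zircon has tetragonal system — agrees.
Adamantine luster: Zircon has adamantine luster — agrees.
Specific gravity 1.99: Zircon has SG 4.60-4.70 — inconsistent.
Only the specific gravity is inconsistent.

specific gravity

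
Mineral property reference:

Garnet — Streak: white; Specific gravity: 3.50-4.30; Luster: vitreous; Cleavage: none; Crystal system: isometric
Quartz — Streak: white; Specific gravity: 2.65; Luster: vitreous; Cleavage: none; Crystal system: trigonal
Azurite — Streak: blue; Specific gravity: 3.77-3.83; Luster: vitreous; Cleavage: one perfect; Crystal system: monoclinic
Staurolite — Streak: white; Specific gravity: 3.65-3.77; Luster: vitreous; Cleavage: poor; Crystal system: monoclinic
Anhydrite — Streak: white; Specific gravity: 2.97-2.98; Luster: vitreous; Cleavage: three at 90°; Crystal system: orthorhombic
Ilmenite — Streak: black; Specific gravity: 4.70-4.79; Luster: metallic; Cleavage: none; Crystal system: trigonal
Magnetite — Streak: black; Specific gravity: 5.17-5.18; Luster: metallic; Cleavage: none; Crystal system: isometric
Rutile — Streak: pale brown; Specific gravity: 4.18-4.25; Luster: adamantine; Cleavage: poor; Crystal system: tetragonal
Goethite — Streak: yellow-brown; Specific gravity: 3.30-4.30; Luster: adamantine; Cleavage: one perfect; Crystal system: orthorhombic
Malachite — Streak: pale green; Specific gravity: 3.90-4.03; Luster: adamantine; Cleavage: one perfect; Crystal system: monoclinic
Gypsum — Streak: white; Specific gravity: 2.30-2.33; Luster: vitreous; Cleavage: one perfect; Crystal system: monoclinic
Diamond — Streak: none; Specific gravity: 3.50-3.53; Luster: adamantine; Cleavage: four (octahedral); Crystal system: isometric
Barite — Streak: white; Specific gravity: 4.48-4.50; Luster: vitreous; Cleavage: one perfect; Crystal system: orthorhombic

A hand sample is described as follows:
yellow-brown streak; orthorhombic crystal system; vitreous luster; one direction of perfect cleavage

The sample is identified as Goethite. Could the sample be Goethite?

Inconsistent

Yellow-brown streak — consistent with Goethite (yellow-brown streak).
Orthorhombic crystal system — consistent with Goethite (orthorhombic system).
Vitreous luster — Goethite has adamantine luster; which does not match.
One direction of perfect cleavage — consistent with Goethite (cleavage one perfect).
Goethite is excluded by the luster.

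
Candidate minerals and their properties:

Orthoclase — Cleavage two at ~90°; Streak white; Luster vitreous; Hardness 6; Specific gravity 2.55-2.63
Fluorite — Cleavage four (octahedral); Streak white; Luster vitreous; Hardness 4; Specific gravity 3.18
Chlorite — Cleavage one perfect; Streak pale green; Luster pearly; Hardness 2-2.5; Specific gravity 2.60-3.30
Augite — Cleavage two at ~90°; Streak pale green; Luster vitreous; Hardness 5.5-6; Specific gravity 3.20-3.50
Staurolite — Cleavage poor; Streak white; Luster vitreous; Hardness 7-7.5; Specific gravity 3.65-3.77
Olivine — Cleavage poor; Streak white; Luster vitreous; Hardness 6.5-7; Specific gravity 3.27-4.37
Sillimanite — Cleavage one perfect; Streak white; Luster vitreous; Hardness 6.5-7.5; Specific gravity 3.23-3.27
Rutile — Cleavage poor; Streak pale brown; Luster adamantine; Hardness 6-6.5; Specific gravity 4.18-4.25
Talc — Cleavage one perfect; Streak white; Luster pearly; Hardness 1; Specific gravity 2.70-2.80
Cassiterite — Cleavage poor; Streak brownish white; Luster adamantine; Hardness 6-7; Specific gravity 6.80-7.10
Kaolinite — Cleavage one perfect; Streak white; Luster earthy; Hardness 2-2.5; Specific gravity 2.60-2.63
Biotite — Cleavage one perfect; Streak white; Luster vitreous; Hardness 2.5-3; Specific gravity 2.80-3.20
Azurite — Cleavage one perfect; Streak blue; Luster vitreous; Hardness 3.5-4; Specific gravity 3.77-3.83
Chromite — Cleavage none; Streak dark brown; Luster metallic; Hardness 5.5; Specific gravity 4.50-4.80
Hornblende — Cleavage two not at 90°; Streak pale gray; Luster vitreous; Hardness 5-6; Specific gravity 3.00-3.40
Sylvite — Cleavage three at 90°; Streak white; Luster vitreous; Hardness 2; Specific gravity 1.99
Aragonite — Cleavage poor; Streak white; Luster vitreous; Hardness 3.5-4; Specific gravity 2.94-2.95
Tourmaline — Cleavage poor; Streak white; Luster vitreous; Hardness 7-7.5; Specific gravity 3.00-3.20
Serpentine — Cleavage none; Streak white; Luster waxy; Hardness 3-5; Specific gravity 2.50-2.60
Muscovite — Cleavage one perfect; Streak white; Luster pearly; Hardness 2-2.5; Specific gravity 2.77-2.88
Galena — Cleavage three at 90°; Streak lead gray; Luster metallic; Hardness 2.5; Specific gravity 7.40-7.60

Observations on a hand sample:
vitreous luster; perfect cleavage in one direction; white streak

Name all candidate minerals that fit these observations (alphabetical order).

Vitreous luster — leaves Orthoclase, Fluorite, Augite, Staurolite, Olivine, Sillimanite, Biotite, Azurite, Hornblende, Sylvite, Aragonite, Tourmaline.
Perfect cleavage in one direction — Sillimanite, Biotite, Azurite remain.
White streak eliminates Azurite.
The minerals that satisfy all observations are Biotite, Sillimanite.

Biotite, Sillimanite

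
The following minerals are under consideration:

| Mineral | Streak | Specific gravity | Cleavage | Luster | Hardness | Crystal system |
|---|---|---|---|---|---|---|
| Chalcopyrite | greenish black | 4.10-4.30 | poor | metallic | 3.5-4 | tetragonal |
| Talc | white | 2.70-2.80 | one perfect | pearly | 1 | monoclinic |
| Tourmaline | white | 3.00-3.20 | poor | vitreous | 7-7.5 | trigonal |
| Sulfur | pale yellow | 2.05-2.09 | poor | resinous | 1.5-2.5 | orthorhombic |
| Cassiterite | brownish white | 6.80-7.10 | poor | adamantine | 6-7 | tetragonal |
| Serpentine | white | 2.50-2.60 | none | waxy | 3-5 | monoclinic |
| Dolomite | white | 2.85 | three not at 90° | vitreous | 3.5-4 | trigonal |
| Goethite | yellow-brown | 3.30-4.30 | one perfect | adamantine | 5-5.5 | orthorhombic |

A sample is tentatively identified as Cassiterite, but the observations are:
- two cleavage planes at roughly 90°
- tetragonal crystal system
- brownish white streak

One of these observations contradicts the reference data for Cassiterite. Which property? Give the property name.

cleavage

Two cleavage planes at roughly 90°: Cassiterite has cleavage poor — inconsistent.
Tetragonal crystal system: Cassiterite has tetragonal system — consistent.
Brownish white streak: Cassiterite has brownish white streak — consistent.
The cleavage is the one property that does not fit.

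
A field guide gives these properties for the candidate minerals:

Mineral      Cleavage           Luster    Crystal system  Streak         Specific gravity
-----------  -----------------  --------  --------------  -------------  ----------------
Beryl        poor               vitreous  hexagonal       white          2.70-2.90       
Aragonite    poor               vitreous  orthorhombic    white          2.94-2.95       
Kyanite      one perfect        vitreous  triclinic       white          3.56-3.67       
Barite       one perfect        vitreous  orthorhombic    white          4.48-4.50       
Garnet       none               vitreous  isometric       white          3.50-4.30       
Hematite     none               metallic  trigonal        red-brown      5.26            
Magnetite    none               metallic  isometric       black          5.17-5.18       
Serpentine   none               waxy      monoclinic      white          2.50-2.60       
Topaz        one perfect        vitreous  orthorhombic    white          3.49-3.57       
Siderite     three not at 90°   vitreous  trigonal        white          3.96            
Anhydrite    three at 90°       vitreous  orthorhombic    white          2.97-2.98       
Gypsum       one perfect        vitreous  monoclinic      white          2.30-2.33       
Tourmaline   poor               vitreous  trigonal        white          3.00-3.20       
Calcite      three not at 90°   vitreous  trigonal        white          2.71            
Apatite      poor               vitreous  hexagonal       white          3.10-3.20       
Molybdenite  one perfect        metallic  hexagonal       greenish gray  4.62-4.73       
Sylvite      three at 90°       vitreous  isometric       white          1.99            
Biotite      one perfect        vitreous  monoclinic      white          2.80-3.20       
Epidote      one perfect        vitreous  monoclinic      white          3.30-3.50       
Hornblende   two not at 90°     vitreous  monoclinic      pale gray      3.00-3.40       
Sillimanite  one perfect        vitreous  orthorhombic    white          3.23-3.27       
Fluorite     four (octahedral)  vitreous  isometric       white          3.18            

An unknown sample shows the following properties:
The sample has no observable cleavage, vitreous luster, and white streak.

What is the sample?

No observable cleavage: only Garnet, Hematite, Magnetite, Serpentine remain.
Vitreous luster: only Garnet remains.
White streak: consistent with all remaining minerals.
The only mineral consistent with every observation is Garnet.

Garnet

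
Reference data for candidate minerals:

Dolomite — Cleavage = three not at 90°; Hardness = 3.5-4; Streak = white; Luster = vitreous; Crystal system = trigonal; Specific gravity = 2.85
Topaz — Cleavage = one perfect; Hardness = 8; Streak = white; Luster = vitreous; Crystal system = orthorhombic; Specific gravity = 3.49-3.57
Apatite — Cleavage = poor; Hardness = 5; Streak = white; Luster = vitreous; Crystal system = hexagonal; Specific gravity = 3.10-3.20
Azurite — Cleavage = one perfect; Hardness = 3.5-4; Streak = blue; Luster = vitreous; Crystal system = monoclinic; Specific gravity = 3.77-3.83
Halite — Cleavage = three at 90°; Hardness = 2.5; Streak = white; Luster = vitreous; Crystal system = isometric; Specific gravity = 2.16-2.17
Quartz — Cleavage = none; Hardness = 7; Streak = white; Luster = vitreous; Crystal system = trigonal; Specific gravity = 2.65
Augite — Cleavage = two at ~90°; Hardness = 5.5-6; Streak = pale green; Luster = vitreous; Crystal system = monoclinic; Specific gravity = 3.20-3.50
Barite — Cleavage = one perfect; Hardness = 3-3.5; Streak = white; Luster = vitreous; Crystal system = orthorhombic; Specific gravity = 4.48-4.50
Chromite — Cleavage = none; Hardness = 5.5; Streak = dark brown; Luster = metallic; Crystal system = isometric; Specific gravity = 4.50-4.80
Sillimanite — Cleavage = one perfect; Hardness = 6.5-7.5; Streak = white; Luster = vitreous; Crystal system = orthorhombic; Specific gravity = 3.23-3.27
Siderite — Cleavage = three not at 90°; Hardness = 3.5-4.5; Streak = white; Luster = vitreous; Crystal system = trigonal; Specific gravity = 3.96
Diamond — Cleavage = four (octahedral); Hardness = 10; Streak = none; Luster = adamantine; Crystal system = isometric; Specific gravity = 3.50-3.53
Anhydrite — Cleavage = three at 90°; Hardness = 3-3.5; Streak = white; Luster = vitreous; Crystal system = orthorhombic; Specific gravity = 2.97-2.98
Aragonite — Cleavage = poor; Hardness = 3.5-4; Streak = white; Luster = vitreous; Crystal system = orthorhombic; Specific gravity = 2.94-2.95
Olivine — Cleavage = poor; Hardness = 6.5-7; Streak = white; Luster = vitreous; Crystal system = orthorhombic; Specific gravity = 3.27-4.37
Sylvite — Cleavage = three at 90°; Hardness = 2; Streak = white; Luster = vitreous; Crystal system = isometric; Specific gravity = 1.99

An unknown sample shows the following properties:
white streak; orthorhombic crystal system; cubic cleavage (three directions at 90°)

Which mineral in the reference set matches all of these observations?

Anhydrite

White streak rules out Azurite, Augite, Chromite, Diamond.
Orthorhombic crystal system is inconsistent with Dolomite, Apatite, Halite, Quartz, Siderite, Sylvite.
Cubic cleavage (three directions at 90°): leaves Anhydrite.
The only mineral consistent with every observation is Anhydrite.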